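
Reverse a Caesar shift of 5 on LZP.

GUK

L(11): 11−5=6 → G
Z(25): 25−5=20 → U
P(15): 15−5=10 → K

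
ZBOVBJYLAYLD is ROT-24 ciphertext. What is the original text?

Z(25): 25−24=1 → B
B(1): 1−24=-23≡3 → D
O(14): 14−24=-10≡16 → Q
V(21): 21−24=-3≡23 → X
B(1): 1−24=-23≡3 → D
J(9): 9−24=-15≡11 → L
Y(24): 24−24=0 → A
L(11): 11−24=-13≡13 → N
A(0): 0−24=-24≡2 → C
Y(24): 24−24=0 → A
L(11): 11−24=-13≡13 → N
D(3): 3−24=-21≡5 → F

BDQXDLANCANF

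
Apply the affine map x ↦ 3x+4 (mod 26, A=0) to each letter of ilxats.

clvejg

i(8): 3·8+4=28≡2 → c
l(11): 3·11+4=37≡11 → l
x(23): 3·23+4=73≡21 → v
a(0): 3·0+4=4 → e
t(19): 3·19+4=61≡9 → j
s(18): 3·18+4=58≡6 → g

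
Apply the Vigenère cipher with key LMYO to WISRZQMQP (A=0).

HUQFKCKEA

Repeat the key across the message: LMYOLMYOL
W(22)+L(11): 33≡7 → H
I(8)+M(12): 20 → U
S(18)+Y(24): 42≡16 → Q
R(17)+O(14): 31≡5 → F
Z(25)+L(11): 36≡10 → K
Q(16)+M(12): 28≡2 → C
M(12)+Y(24): 36≡10 → K
Q(16)+O(14): 30≡4 → E
P(15)+L(11): 26≡0 → A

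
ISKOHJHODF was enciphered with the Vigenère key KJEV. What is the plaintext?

Repeat the key across the ciphertext: KJEVKJEVKJ
I(8)−K(10): -2≡24 → Y
S(18)−J(9): 9 → J
K(10)−E(4): 6 → G
O(14)−V(21): -7≡19 → T
H(7)−K(10): -3≡23 → X
J(9)−J(9): 0 → A
H(7)−E(4): 3 → D
O(14)−V(21): -7≡19 → T
D(3)−K(10): -7≡19 → T
F(5)−J(9): -4≡22 → W

YJGTXADTTW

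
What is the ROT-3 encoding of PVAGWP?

P(15): 15+3=18 → S
V(21): 21+3=24 → Y
A(0): 0+3=3 → D
G(6): 6+3=9 → J
W(22): 22+3=25 → Z
P(15): 15+3=18 → S

SYDJZS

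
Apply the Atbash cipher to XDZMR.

CWANI

X(23) → C(2)
D(3) → W(22)
Z(25) → A(0)
M(12) → N(13)
R(17) → I(8)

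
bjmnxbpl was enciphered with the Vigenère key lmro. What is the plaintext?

Repeat the key across the ciphertext: lmrolmro
b(1)−l(11): -10≡16 → q
j(9)−m(12): -3≡23 → x
m(12)−r(17): -5≡21 → v
n(13)−o(14): -1≡25 → z
x(23)−l(11): 12 → m
b(1)−m(12): -11≡15 → p
p(15)−r(17): -2≡24 → y
l(11)−o(14): -3≡23 → x

qxvzmpyx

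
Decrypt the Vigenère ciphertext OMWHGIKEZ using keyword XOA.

Repeat the key across the ciphertext: XOAXOAXOA
O(14)−X(23): -9≡17 → R
M(12)−O(14): -2≡24 → Y
W(22)−A(0): 22 → W
H(7)−X(23): -16≡10 → K
G(6)−O(14): -8≡18 → S
I(8)−A(0): 8 → I
K(10)−X(23): -13≡13 → N
E(4)−O(14): -10≡16 → Q
Z(25)−A(0): 25 → Z

RYWKSINQZ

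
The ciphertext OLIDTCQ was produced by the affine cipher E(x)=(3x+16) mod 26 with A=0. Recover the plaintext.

IHGNBEA

The inverse of 3 mod 26 is 9, since 3·9=27≡1. Apply D(y)=9·(y−16) mod 26:
O(14): 9·(14−16)=-18≡8 → I
L(11): 9·(11−16)=-45≡7 → H
I(8): 9·(8−16)=-72≡6 → G
D(3): 9·(3−16)=-117≡13 → N
T(19): 9·(19−16)=27≡1 → B
C(2): 9·(2−16)=-126≡4 → E
Q(16): 9·(16−16)=0 → A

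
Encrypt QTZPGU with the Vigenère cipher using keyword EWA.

Repeat the key across the message: EWAEWA
Q(16)+E(4): 20 → U
T(19)+W(22): 41≡15 → P
Z(25)+A(0): 25 → Z
P(15)+E(4): 19 → T
G(6)+W(22): 28≡2 → C
U(20)+A(0): 20 → U

UPZTCU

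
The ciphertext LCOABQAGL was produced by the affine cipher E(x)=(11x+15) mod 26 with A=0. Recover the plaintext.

The inverse of 11 mod 26 is 19, since 11·19=209≡1. Apply D(y)=19·(y−15) mod 26:
L(11): 19·(11−15)=-76≡2 → C
C(2): 19·(2−15)=-247≡13 → N
O(14): 19·(14−15)=-19≡7 → H
A(0): 19·(0−15)=-285≡1 → B
B(1): 19·(1−15)=-266≡20 → U
Q(16): 19·(16−15)=19 → T
A(0): 19·(0−15)=-285≡1 → B
G(6): 19·(6−15)=-171≡11 → L
L(11): 19·(11−15)=-76≡2 → C

CNHBUTBLC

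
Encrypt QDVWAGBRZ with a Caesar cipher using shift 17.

Q(16): 16+17=33≡7 → H
D(3): 3+17=20 → U
V(21): 21+17=38≡12 → M
W(22): 22+17=39≡13 → N
A(0): 0+17=17 → R
G(6): 6+17=23 → X
B(1): 1+17=18 → S
R(17): 17+17=34≡8 → I
Z(25): 25+17=42≡16 → Q

HUMNRXSIQ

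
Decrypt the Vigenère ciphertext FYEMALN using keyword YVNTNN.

Repeat the key across the ciphertext: YVNTNNY
F(5)−Y(24): -19≡7 → H
Y(24)−V(21): 3 → D
E(4)−N(13): -9≡17 → R
M(12)−T(19): -7≡19 → T
A(0)−N(13): -13≡13 → N
L(11)−N(13): -2≡24 → Y
N(13)−Y(24): -11≡15 → P

HDRTNYP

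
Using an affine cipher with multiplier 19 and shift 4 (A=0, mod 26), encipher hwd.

hgj

h(7): 19·7+4=137≡7 → h
w(22): 19·22+4=422≡6 → g
d(3): 19·3+4=61≡9 → j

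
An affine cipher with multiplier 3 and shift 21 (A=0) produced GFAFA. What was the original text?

The inverse of 3 mod 26 is 9, since 3·9=27≡1. Apply D(y)=9·(y−21) mod 26:
G(6): 9·(6−21)=-135≡21 → V
F(5): 9·(5−21)=-144≡12 → M
A(0): 9·(0−21)=-189≡19 → T
F(5): 9·(5−21)=-144≡12 → M
A(0): 9·(0−21)=-189≡19 → T

VMTMT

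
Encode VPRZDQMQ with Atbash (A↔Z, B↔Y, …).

EKIAWJNJ

V(21) → E(4)
P(15) → K(10)
R(17) → I(8)
Z(25) → A(0)
D(3) → W(22)
Q(16) → J(9)
M(12) → N(13)
Q(16) → J(9)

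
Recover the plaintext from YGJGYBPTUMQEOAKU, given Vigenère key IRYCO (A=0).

Repeat the key across the ciphertext: IRYCOIRYCOIRYCOI
Y(24)−I(8): 16 → Q
G(6)−R(17): -11≡15 → P
J(9)−Y(24): -15≡11 → L
G(6)−C(2): 4 → E
Y(24)−O(14): 10 → K
B(1)−I(8): -7≡19 → T
P(15)−R(17): -2≡24 → Y
T(19)−Y(24): -5≡21 → V
U(20)−C(2): 18 → S
M(12)−O(14): -2≡24 → Y
Q(16)−I(8): 8 → I
E(4)−R(17): -13≡13 → N
O(14)−Y(24): -10≡16 → Q
A(0)−C(2): -2≡24 → Y
K(10)−O(14): -4≡22 → W
U(20)−I(8): 12 → M

QPLEKTYVSYINQYWM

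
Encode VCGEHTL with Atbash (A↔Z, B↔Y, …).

EXTVSGO

V(21) → E(4)
C(2) → X(23)
G(6) → T(19)
E(4) → V(21)
H(7) → S(18)
T(19) → G(6)
L(11) → O(14)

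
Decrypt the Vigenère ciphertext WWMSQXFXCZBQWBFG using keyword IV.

Repeat the key across the ciphertext: IVIVIVIVIVIVIVIV
W(22)−I(8): 14 → O
W(22)−V(21): 1 → B
M(12)−I(8): 4 → E
S(18)−V(21): -3≡23 → X
Q(16)−I(8): 8 → I
X(23)−V(21): 2 → C
F(5)−I(8): -3≡23 → X
X(23)−V(21): 2 → C
C(2)−I(8): -6≡20 → U
Z(25)−V(21): 4 → E
B(1)−I(8): -7≡19 → T
Q(16)−V(21): -5≡21 → V
W(22)−I(8): 14 → O
B(1)−V(21): -20≡6 → G
F(5)−I(8): -3≡23 → X
G(6)−V(21): -15≡11 → L

OBEXICXCUETVOGXL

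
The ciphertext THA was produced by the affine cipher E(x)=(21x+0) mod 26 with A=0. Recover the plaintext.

The inverse of 21 mod 26 is 5, since 21·5=105≡1. Apply D(y)=5·(y−0) mod 26:
T(19): 5·(19−0)=95≡17 → R
H(7): 5·(7−0)=35≡9 → J
A(0): 5·(0−0)=0 → A

RJA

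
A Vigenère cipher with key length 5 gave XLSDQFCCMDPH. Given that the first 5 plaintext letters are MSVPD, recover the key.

LTXON

Subtract each crib letter from the matching ciphertext letter (mod 26):
X(23)−M(12)=11 → L
L(11)−S(18)=-7≡19 → T
S(18)−V(21)=-3≡23 → X
D(3)−P(15)=-12≡14 → O
Q(16)−D(3)=13 → N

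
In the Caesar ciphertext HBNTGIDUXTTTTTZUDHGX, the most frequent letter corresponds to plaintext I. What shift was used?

The most frequent ciphertext letter is T (appears 6 times).
T is position 19; I is position 8.
Shift = 11.

11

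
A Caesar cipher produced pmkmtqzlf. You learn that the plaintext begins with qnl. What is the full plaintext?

qnlnuramg

From the crib: p(15)−q(16)=-1≡25, so the shift is 25.
Subtract 25 from each ciphertext letter:
p(15): 15−25=-10≡16 → q
m(12): 12−25=-13≡13 → n
k(10): 10−25=-15≡11 → l
m(12): 12−25=-13≡13 → n
t(19): 19−25=-6≡20 → u
q(16): 16−25=-9≡17 → r
z(25): 25−25=0 → a
l(11): 11−25=-14≡12 → m
f(5): 5−25=-20≡6 → g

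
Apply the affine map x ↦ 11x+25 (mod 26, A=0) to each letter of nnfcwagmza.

mmcvhznboz

n(13): 11·13+25=168≡12 → m
n(13): 11·13+25=168≡12 → m
f(5): 11·5+25=80≡2 → c
c(2): 11·2+25=47≡21 → v
w(22): 11·22+25=267≡7 → h
a(0): 11·0+25=25 → z
g(6): 11·6+25=91≡13 → n
m(12): 11·12+25=157≡1 → b
z(25): 11·25+25=300≡14 → o
a(0): 11·0+25=25 → z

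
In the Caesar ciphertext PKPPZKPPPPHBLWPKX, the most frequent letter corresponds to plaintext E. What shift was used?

11

The most frequent ciphertext letter is P (appears 8 times).
P is position 15; E is position 4.
Shift = 11.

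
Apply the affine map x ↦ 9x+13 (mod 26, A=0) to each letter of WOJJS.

DJQQT

W(22): 9·22+13=211≡3 → D
O(14): 9·14+13=139≡9 → J
J(9): 9·9+13=94≡16 → Q
J(9): 9·9+13=94≡16 → Q
S(18): 9·18+13=175≡19 → T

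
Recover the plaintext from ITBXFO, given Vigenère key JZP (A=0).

Repeat the key across the ciphertext: JZPJZP
I(8)−J(9): -1≡25 → Z
T(19)−Z(25): -6≡20 → U
B(1)−P(15): -14≡12 → M
X(23)−J(9): 14 → O
F(5)−Z(25): -20≡6 → G
O(14)−P(15): -1≡25 → Z

ZUMOGZ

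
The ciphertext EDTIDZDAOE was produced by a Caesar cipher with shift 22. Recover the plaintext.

E(4): 4−22=-18≡8 → I
D(3): 3−22=-19≡7 → H
T(19): 19−22=-3≡23 → X
I(8): 8−22=-14≡12 → M
D(3): 3−22=-19≡7 → H
Z(25): 25−22=3 → D
D(3): 3−22=-19≡7 → H
A(0): 0−22=-22≡4 → E
O(14): 14−22=-8≡18 → S
E(4): 4−22=-18≡8 → I

IHXMHDHESI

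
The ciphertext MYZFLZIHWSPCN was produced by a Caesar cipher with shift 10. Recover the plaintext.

COPVBPYXMIFSD

M(12): 12−10=2 → C
Y(24): 24−10=14 → O
Z(25): 25−10=15 → P
F(5): 5−10=-5≡21 → V
L(11): 11−10=1 → B
Z(25): 25−10=15 → P
I(8): 8−10=-2≡24 → Y
H(7): 7−10=-3≡23 → X
W(22): 22−10=12 → M
S(18): 18−10=8 → I
P(15): 15−10=5 → F
C(2): 2−10=-8≡18 → S
N(13): 13−10=3 → D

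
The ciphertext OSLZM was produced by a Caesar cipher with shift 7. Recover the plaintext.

HLESF

O(14): 14−7=7 → H
S(18): 18−7=11 → L
L(11): 11−7=4 → E
Z(25): 25−7=18 → S
M(12): 12−7=5 → F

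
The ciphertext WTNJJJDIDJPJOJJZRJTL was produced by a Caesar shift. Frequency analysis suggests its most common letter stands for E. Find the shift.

The most frequent ciphertext letter is J (appears 8 times).
J is position 9; E is position 4.
Shift = 5.

5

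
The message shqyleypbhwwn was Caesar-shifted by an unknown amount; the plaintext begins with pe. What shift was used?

3

From the crib: s(18)−p(15)=3, so the shift is 3.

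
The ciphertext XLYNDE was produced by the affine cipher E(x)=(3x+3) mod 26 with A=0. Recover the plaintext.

The inverse of 3 mod 26 is 9, since 3·9=27≡1. Apply D(y)=9·(y−3) mod 26:
X(23): 9·(23−3)=180≡24 → Y
L(11): 9·(11−3)=72≡20 → U
Y(24): 9·(24−3)=189≡7 → H
N(13): 9·(13−3)=90≡12 → M
D(3): 9·(3−3)=0 → A
E(4): 9·(4−3)=9 → J

YUHMAJ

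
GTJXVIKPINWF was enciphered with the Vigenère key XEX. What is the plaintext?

JPMARLNLLQSI

Repeat the key across the ciphertext: XEXXEXXEXXEX
G(6)−X(23): -17≡9 → J
T(19)−E(4): 15 → P
J(9)−X(23): -14≡12 → M
X(23)−X(23): 0 → A
V(21)−E(4): 17 → R
I(8)−X(23): -15≡11 → L
K(10)−X(23): -13≡13 → N
P(15)−E(4): 11 → L
I(8)−X(23): -15≡11 → L
N(13)−X(23): -10≡16 → Q
W(22)−E(4): 18 → S
F(5)−X(23): -18≡8 → I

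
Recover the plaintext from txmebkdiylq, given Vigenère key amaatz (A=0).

Repeat the key across the ciphertext: amaatzamaat
t(19)−a(0): 19 → t
x(23)−m(12): 11 → l
m(12)−a(0): 12 → m
e(4)−a(0): 4 → e
b(1)−t(19): -18≡8 → i
k(10)−z(25): -15≡11 → l
d(3)−a(0): 3 → d
i(8)−m(12): -4≡22 → w
y(24)−a(0): 24 → y
l(11)−a(0): 11 → l
q(16)−t(19): -3≡23 → x

tlmeildwylx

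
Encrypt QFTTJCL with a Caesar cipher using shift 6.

WLZZPIR

Q(16): 16+6=22 → W
F(5): 5+6=11 → L
T(19): 19+6=25 → Z
T(19): 19+6=25 → Z
J(9): 9+6=15 → P
C(2): 2+6=8 → I
L(11): 11+6=17 → R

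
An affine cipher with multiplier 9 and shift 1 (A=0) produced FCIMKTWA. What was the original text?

MDVHBCLX

The inverse of 9 mod 26 is 3, since 9·3=27≡1. Apply D(y)=3·(y−1) mod 26:
F(5): 3·(5−1)=12 → M
C(2): 3·(2−1)=3 → D
I(8): 3·(8−1)=21 → V
M(12): 3·(12−1)=33≡7 → H
K(10): 3·(10−1)=27≡1 → B
T(19): 3·(19−1)=54≡2 → C
W(22): 3·(22−1)=63≡11 → L
A(0): 3·(0−1)=-3≡23 → X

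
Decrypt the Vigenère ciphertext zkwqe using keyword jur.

qqfhk

Repeat the key across the ciphertext: jurju
z(25)−j(9): 16 → q
k(10)−u(20): -10≡16 → q
w(22)−r(17): 5 → f
q(16)−j(9): 7 → h
e(4)−u(20): -16≡10 → k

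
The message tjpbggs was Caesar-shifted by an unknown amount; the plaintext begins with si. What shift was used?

1

From the crib: t(19)−s(18)=1, so the shift is 1.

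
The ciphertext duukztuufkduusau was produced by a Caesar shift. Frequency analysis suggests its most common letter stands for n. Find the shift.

7

The most frequent ciphertext letter is u (appears 7 times).
u is position 20; n is position 13.
Shift = 7.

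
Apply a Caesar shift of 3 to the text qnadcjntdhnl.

q(16): 16+3=19 → t
n(13): 13+3=16 → q
a(0): 0+3=3 → d
d(3): 3+3=6 → g
c(2): 2+3=5 → f
j(9): 9+3=12 → m
n(13): 13+3=16 → q
t(19): 19+3=22 → w
d(3): 3+3=6 → g
h(7): 7+3=10 → k
n(13): 13+3=16 → q
l(11): 11+3=14 → o

tqdgfmqwgkqo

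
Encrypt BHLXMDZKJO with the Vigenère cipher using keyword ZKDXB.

Repeat the key across the message: ZKDXBZKDXB
B(1)+Z(25): 26≡0 → A
H(7)+K(10): 17 → R
L(11)+D(3): 14 → O
X(23)+X(23): 46≡20 → U
M(12)+B(1): 13 → N
D(3)+Z(25): 28≡2 → C
Z(25)+K(10): 35≡9 → J
K(10)+D(3): 13 → N
J(9)+X(23): 32≡6 → G
O(14)+B(1): 15 → P

AROUNCJNGP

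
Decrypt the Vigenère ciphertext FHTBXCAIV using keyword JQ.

WRKLOMRSM

Repeat the key across the ciphertext: JQJQJQJQJ
F(5)−J(9): -4≡22 → W
H(7)−Q(16): -9≡17 → R
T(19)−J(9): 10 → K
B(1)−Q(16): -15≡11 → L
X(23)−J(9): 14 → O
C(2)−Q(16): -14≡12 → M
A(0)−J(9): -9≡17 → R
I(8)−Q(16): -8≡18 → S
V(21)−J(9): 12 → M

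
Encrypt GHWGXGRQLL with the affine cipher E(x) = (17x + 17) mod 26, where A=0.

PGBPSPUDWW

G(6): 17·6+17=119≡15 → P
H(7): 17·7+17=136≡6 → G
W(22): 17·22+17=391≡1 → B
G(6): 17·6+17=119≡15 → P
X(23): 17·23+17=408≡18 → S
G(6): 17·6+17=119≡15 → P
R(17): 17·17+17=306≡20 → U
Q(16): 17·16+17=289≡3 → D
L(11): 17·11+17=204≡22 → W
L(11): 17·11+17=204≡22 → W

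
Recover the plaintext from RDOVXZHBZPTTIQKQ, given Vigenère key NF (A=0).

EYBQKUUWMKGOVLXL

Repeat the key across the ciphertext: NFNFNFNFNFNFNFNF
R(17)−N(13): 4 → E
D(3)−F(5): -2≡24 → Y
O(14)−N(13): 1 → B
V(21)−F(5): 16 → Q
X(23)−N(13): 10 → K
Z(25)−F(5): 20 → U
H(7)−N(13): -6≡20 → U
B(1)−F(5): -4≡22 → W
Z(25)−N(13): 12 → M
P(15)−F(5): 10 → K
T(19)−N(13): 6 → G
T(19)−F(5): 14 → O
I(8)−N(13): -5≡21 → V
Q(16)−F(5): 11 → L
K(10)−N(13): -3≡23 → X
Q(16)−F(5): 11 → L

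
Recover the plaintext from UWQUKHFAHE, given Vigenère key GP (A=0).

OHKFESZLBP

Repeat the key across the ciphertext: GPGPGPGPGP
U(20)−G(6): 14 → O
W(22)−P(15): 7 → H
Q(16)−G(6): 10 → K
U(20)−P(15): 5 → F
K(10)−G(6): 4 → E
H(7)−P(15): -8≡18 → S
F(5)−G(6): -1≡25 → Z
A(0)−P(15): -15≡11 → L
H(7)−G(6): 1 → B
E(4)−P(15): -11≡15 → P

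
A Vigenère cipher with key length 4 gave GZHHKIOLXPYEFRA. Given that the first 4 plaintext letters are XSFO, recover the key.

JHCT

Subtract each crib letter from the matching ciphertext letter (mod 26):
G(6)−X(23)=-17≡9 → J
Z(25)−S(18)=7 → H
H(7)−F(5)=2 → C
H(7)−O(14)=-7≡19 → T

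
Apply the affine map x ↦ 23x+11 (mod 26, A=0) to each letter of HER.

QZM

H(7): 23·7+11=172≡16 → Q
E(4): 23·4+11=103≡25 → Z
R(17): 23·17+11=402≡12 → M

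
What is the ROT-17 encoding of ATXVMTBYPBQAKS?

RKOMDKSPGSHRBJ

A(0): 0+17=17 → R
T(19): 19+17=36≡10 → K
X(23): 23+17=40≡14 → O
V(21): 21+17=38≡12 → M
M(12): 12+17=29≡3 → D
T(19): 19+17=36≡10 → K
B(1): 1+17=18 → S
Y(24): 24+17=41≡15 → P
P(15): 15+17=32≡6 → G
B(1): 1+17=18 → S
Q(16): 16+17=33≡7 → H
A(0): 0+17=17 → R
K(10): 10+17=27≡1 → B
S(18): 18+17=35≡9 → J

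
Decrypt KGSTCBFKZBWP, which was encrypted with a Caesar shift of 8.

CYKLUTXCRTOH

K(10): 10−8=2 → C
G(6): 6−8=-2≡24 → Y
S(18): 18−8=10 → K
T(19): 19−8=11 → L
C(2): 2−8=-6≡20 → U
B(1): 1−8=-7≡19 → T
F(5): 5−8=-3≡23 → X
K(10): 10−8=2 → C
Z(25): 25−8=17 → R
B(1): 1−8=-7≡19 → T
W(22): 22−8=14 → O
P(15): 15−8=7 → H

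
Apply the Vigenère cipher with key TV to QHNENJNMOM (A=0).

JCGZGEGHHH

Repeat the key across the message: TVTVTVTVTV
Q(16)+T(19): 35≡9 → J
H(7)+V(21): 28≡2 → C
N(13)+T(19): 32≡6 → G
E(4)+V(21): 25 → Z
N(13)+T(19): 32≡6 → G
J(9)+V(21): 30≡4 → E
N(13)+T(19): 32≡6 → G
M(12)+V(21): 33≡7 → H
O(14)+T(19): 33≡7 → H
M(12)+V(21): 33≡7 → H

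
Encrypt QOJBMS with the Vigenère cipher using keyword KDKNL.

ARTOXC

Repeat the key across the message: KDKNLK
Q(16)+K(10): 26≡0 → A
O(14)+D(3): 17 → R
J(9)+K(10): 19 → T
B(1)+N(13): 14 → O
M(12)+L(11): 23 → X
S(18)+K(10): 28≡2 → C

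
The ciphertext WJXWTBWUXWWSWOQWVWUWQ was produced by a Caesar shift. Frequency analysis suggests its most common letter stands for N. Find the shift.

The most frequent ciphertext letter is W (appears 9 times).
W is position 22; N is position 13.
Shift = 9.

9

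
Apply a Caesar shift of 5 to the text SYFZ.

XDKE

S(18): 18+5=23 → X
Y(24): 24+5=29≡3 → D
F(5): 5+5=10 → K
Z(25): 25+5=30≡4 → E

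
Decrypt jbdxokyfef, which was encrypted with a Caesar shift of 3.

j(9): 9−3=6 → g
b(1): 1−3=-2≡24 → y
d(3): 3−3=0 → a
x(23): 23−3=20 → u
o(14): 14−3=11 → l
k(10): 10−3=7 → h
y(24): 24−3=21 → v
f(5): 5−3=2 → c
e(4): 4−3=1 → b
f(5): 5−3=2 → c

gyaulhvcbc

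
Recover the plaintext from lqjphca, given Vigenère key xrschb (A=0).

ozrnabd

Repeat the key across the ciphertext: xrschbx
l(11)−x(23): -12≡14 → o
q(16)−r(17): -1≡25 → z
j(9)−s(18): -9≡17 → r
p(15)−c(2): 13 → n
h(7)−h(7): 0 → a
c(2)−b(1): 1 → b
a(0)−x(23): -23≡3 → d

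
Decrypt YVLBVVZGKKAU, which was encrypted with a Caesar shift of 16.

Y(24): 24−16=8 → I
V(21): 21−16=5 → F
L(11): 11−16=-5≡21 → V
B(1): 1−16=-15≡11 → L
V(21): 21−16=5 → F
V(21): 21−16=5 → F
Z(25): 25−16=9 → J
G(6): 6−16=-10≡16 → Q
K(10): 10−16=-6≡20 → U
K(10): 10−16=-6≡20 → U
A(0): 0−16=-16≡10 → K
U(20): 20−16=4 → E

IFVLFFJQUUKE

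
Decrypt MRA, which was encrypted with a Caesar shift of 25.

M(12): 12−25=-13≡13 → N
R(17): 17−25=-8≡18 → S
A(0): 0−25=-25≡1 → B

NSB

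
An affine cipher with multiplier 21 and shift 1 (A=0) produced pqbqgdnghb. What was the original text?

sxaxzkizea

The inverse of 21 mod 26 is 5, since 21·5=105≡1. Apply D(y)=5·(y−1) mod 26:
p(15): 5·(15−1)=70≡18 → s
q(16): 5·(16−1)=75≡23 → x
b(1): 5·(1−1)=0 → a
q(16): 5·(16−1)=75≡23 → x
g(6): 5·(6−1)=25 → z
d(3): 5·(3−1)=10 → k
n(13): 5·(13−1)=60≡8 → i
g(6): 5·(6−1)=25 → z
h(7): 5·(7−1)=30≡4 → e
b(1): 5·(1−1)=0 → a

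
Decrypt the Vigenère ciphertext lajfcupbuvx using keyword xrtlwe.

Repeat the key across the ciphertext: xrtlwexrtlw
l(11)−x(23): -12≡14 → o
a(0)−r(17): -17≡9 → j
j(9)−t(19): -10≡16 → q
f(5)−l(11): -6≡20 → u
c(2)−w(22): -20≡6 → g
u(20)−e(4): 16 → q
p(15)−x(23): -8≡18 → s
b(1)−r(17): -16≡10 → k
u(20)−t(19): 1 → b
v(21)−l(11): 10 → k
x(23)−w(22): 1 → b

ojqugqskbkb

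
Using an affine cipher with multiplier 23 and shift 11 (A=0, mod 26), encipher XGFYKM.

UTWRHB

X(23): 23·23+11=540≡20 → U
G(6): 23·6+11=149≡19 → T
F(5): 23·5+11=126≡22 → W
Y(24): 23·24+11=563≡17 → R
K(10): 23·10+11=241≡7 → H
M(12): 23·12+11=287≡1 → B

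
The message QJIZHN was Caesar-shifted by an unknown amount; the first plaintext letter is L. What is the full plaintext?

LEDUCI

From the crib: Q(16)−L(11)=5, so the shift is 5.
Subtract 5 from each ciphertext letter:
Q(16): 16−5=11 → L
J(9): 9−5=4 → E
I(8): 8−5=3 → D
Z(25): 25−5=20 → U
H(7): 7−5=2 → C
N(13): 13−5=8 → I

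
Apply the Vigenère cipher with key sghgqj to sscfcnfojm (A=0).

Repeat the key across the message: sghgqjsghg
s(18)+s(18): 36≡10 → k
s(18)+g(6): 24 → y
c(2)+h(7): 9 → j
f(5)+g(6): 11 → l
c(2)+q(16): 18 → s
n(13)+j(9): 22 → w
f(5)+s(18): 23 → x
o(14)+g(6): 20 → u
j(9)+h(7): 16 → q
m(12)+g(6): 18 → s

kyjlswxuqs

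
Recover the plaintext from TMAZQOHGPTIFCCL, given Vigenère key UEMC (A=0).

ZIOXWKVEVPWDIYZ

Repeat the key across the ciphertext: UEMCUEMCUEMCUEM
T(19)−U(20): -1≡25 → Z
M(12)−E(4): 8 → I
A(0)−M(12): -12≡14 → O
Z(25)−C(2): 23 → X
Q(16)−U(20): -4≡22 → W
O(14)−E(4): 10 → K
H(7)−M(12): -5≡21 → V
G(6)−C(2): 4 → E
P(15)−U(20): -5≡21 → V
T(19)−E(4): 15 → P
I(8)−M(12): -4≡22 → W
F(5)−C(2): 3 → D
C(2)−U(20): -18≡8 → I
C(2)−E(4): -2≡24 → Y
L(11)−M(12): -1≡25 → Z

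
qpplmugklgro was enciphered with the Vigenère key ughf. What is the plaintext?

Repeat the key across the ciphertext: ughfughfughf
q(16)−u(20): -4≡22 → w
p(15)−g(6): 9 → j
p(15)−h(7): 8 → i
l(11)−f(5): 6 → g
m(12)−u(20): -8≡18 → s
u(20)−g(6): 14 → o
g(6)−h(7): -1≡25 → z
k(10)−f(5): 5 → f
l(11)−u(20): -9≡17 → r
g(6)−g(6): 0 → a
r(17)−h(7): 10 → k
o(14)−f(5): 9 → j

wjigsozfrakj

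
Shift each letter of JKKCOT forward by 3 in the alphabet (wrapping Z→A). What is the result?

J(9): 9+3=12 → M
K(10): 10+3=13 → N
K(10): 10+3=13 → N
C(2): 2+3=5 → F
O(14): 14+3=17 → R
T(19): 19+3=22 → W

MNNFRW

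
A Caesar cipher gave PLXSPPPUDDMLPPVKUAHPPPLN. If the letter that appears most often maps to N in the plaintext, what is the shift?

2

The most frequent ciphertext letter is P (appears 9 times).
P is position 15; N is position 13.
Shift = 2.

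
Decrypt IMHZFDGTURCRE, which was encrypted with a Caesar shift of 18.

I(8): 8−18=-10≡16 → Q
M(12): 12−18=-6≡20 → U
H(7): 7−18=-11≡15 → P
Z(25): 25−18=7 → H
F(5): 5−18=-13≡13 → N
D(3): 3−18=-15≡11 → L
G(6): 6−18=-12≡14 → O
T(19): 19−18=1 → B
U(20): 20−18=2 → C
R(17): 17−18=-1≡25 → Z
C(2): 2−18=-16≡10 → K
R(17): 17−18=-1≡25 → Z
E(4): 4−18=-14≡12 → M

QUPHNLOBCZKZM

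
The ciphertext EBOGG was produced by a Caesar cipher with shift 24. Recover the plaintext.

E(4): 4−24=-20≡6 → G
B(1): 1−24=-23≡3 → D
O(14): 14−24=-10≡16 → Q
G(6): 6−24=-18≡8 → I
G(6): 6−24=-18≡8 → I

GDQII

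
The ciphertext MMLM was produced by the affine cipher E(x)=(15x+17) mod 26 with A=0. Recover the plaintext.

The inverse of 15 mod 26 is 7, since 15·7=105≡1. Apply D(y)=7·(y−17) mod 26:
M(12): 7·(12−17)=-35≡17 → R
M(12): 7·(12−17)=-35≡17 → R
L(11): 7·(11−17)=-42≡10 → K
M(12): 7·(12−17)=-35≡17 → R

RRKR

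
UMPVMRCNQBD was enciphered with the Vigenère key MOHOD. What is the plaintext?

Repeat the key across the ciphertext: MOHODMOHODM
U(20)−M(12): 8 → I
M(12)−O(14): -2≡24 → Y
P(15)−H(7): 8 → I
V(21)−O(14): 7 → H
M(12)−D(3): 9 → J
R(17)−M(12): 5 → F
C(2)−O(14): -12≡14 → O
N(13)−H(7): 6 → G
Q(16)−O(14): 2 → C
B(1)−D(3): -2≡24 → Y
D(3)−M(12): -9≡17 → R

IYIHJFOGCYR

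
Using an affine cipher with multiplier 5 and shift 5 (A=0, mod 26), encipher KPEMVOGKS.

K(10): 5·10+5=55≡3 → D
P(15): 5·15+5=80≡2 → C
E(4): 5·4+5=25 → Z
M(12): 5·12+5=65≡13 → N
V(21): 5·21+5=110≡6 → G
O(14): 5·14+5=75≡23 → X
G(6): 5·6+5=35≡9 → J
K(10): 5·10+5=55≡3 → D
S(18): 5·18+5=95≡17 → R

DCZNGXJDR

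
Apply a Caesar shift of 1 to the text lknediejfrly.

l(11): 11+1=12 → m
k(10): 10+1=11 → l
n(13): 13+1=14 → o
e(4): 4+1=5 → f
d(3): 3+1=4 → e
i(8): 8+1=9 → j
e(4): 4+1=5 → f
j(9): 9+1=10 → k
f(5): 5+1=6 → g
r(17): 17+1=18 → s
l(11): 11+1=12 → m
y(24): 24+1=25 → z

mlofejfkgsmz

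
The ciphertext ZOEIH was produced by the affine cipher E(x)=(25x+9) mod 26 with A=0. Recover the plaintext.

KVFBC

The inverse of 25 mod 26 is 25, since 25·25=625≡1. Apply D(y)=25·(y−9) mod 26:
Z(25): 25·(25−9)=400≡10 → K
O(14): 25·(14−9)=125≡21 → V
E(4): 25·(4−9)=-125≡5 → F
I(8): 25·(8−9)=-25≡1 → B
H(7): 25·(7−9)=-50≡2 → C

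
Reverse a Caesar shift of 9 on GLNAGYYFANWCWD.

XCERXPPWRENTNU

G(6): 6−9=-3≡23 → X
L(11): 11−9=2 → C
N(13): 13−9=4 → E
A(0): 0−9=-9≡17 → R
G(6): 6−9=-3≡23 → X
Y(24): 24−9=15 → P
Y(24): 24−9=15 → P
F(5): 5−9=-4≡22 → W
A(0): 0−9=-9≡17 → R
N(13): 13−9=4 → E
W(22): 22−9=13 → N
C(2): 2−9=-7≡19 → T
W(22): 22−9=13 → N
D(3): 3−9=-6≡20 → U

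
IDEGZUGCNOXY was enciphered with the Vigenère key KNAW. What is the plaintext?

Repeat the key across the ciphertext: KNAWKNAWKNAW
I(8)−K(10): -2≡24 → Y
D(3)−N(13): -10≡16 → Q
E(4)−A(0): 4 → E
G(6)−W(22): -16≡10 → K
Z(25)−K(10): 15 → P
U(20)−N(13): 7 → H
G(6)−A(0): 6 → G
C(2)−W(22): -20≡6 → G
N(13)−K(10): 3 → D
O(14)−N(13): 1 → B
X(23)−A(0): 23 → X
Y(24)−W(22): 2 → C

YQEKPHGGDBXC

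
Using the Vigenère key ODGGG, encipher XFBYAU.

LIHEGI

Repeat the key across the message: ODGGGO
X(23)+O(14): 37≡11 → L
F(5)+D(3): 8 → I
B(1)+G(6): 7 → H
Y(24)+G(6): 30≡4 → E
A(0)+G(6): 6 → G
U(20)+O(14): 34≡8 → I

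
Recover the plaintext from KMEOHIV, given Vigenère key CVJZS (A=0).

IRVPPGA

Repeat the key across the ciphertext: CVJZSCV
K(10)−C(2): 8 → I
M(12)−V(21): -9≡17 → R
E(4)−J(9): -5≡21 → V
O(14)−Z(25): -11≡15 → P
H(7)−S(18): -11≡15 → P
I(8)−C(2): 6 → G
V(21)−V(21): 0 → A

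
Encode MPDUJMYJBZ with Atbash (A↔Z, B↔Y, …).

M(12) → N(13)
P(15) → K(10)
D(3) → W(22)
U(20) → F(5)
J(9) → Q(16)
M(12) → N(13)
Y(24) → B(1)
J(9) → Q(16)
B(1) → Y(24)
Z(25) → A(0)

NKWFQNBQYA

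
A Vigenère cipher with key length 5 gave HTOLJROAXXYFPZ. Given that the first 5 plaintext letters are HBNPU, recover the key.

ASBWP

Subtract each crib letter from the matching ciphertext letter (mod 26):
H(7)−H(7)=0 → A
T(19)−B(1)=18 → S
O(14)−N(13)=1 → B
L(11)−P(15)=-4≡22 → W
J(9)−U(20)=-11≡15 → P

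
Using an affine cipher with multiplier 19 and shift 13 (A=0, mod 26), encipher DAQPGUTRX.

SNFMXDKYI

D(3): 19·3+13=70≡18 → S
A(0): 19·0+13=13 → N
Q(16): 19·16+13=317≡5 → F
P(15): 19·15+13=298≡12 → M
G(6): 19·6+13=127≡23 → X
U(20): 19·20+13=393≡3 → D
T(19): 19·19+13=374≡10 → K
R(17): 19·17+13=336≡24 → Y
X(23): 19·23+13=450≡8 → I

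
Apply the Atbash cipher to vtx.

v(21) → e(4)
t(19) → g(6)
x(23) → c(2)

egc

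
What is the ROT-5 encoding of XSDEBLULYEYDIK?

CXIJGQZQDJDINP

X(23): 23+5=28≡2 → C
S(18): 18+5=23 → X
D(3): 3+5=8 → I
E(4): 4+5=9 → J
B(1): 1+5=6 → G
L(11): 11+5=16 → Q
U(20): 20+5=25 → Z
L(11): 11+5=16 → Q
Y(24): 24+5=29≡3 → D
E(4): 4+5=9 → J
Y(24): 24+5=29≡3 → D
D(3): 3+5=8 → I
I(8): 8+5=13 → N
K(10): 10+5=15 → P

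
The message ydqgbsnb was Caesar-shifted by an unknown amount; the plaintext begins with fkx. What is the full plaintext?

From the crib: y(24)−f(5)=19, so the shift is 19.
Subtract 19 from each ciphertext letter:
y(24): 24−19=5 → f
d(3): 3−19=-16≡10 → k
q(16): 16−19=-3≡23 → x
g(6): 6−19=-13≡13 → n
b(1): 1−19=-18≡8 → i
s(18): 18−19=-1≡25 → z
n(13): 13−19=-6≡20 → u
b(1): 1−19=-18≡8 → i

fkxnizui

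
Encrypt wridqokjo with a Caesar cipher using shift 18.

ojavigcbg

w(22): 22+18=40≡14 → o
r(17): 17+18=35≡9 → j
i(8): 8+18=26≡0 → a
d(3): 3+18=21 → v
q(16): 16+18=34≡8 → i
o(14): 14+18=32≡6 → g
k(10): 10+18=28≡2 → c
j(9): 9+18=27≡1 → b
o(14): 14+18=32≡6 → g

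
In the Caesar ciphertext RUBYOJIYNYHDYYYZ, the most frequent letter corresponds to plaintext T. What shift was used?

5

The most frequent ciphertext letter is Y (appears 6 times).
Y is position 24; T is position 19.
Shift = 5.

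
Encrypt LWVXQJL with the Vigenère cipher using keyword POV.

AKQMEEA

Repeat the key across the message: POVPOVP
L(11)+P(15): 26≡0 → A
W(22)+O(14): 36≡10 → K
V(21)+V(21): 42≡16 → Q
X(23)+P(15): 38≡12 → M
Q(16)+O(14): 30≡4 → E
J(9)+V(21): 30≡4 → E
L(11)+P(15): 26≡0 → A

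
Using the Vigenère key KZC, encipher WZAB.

Repeat the key across the message: KZCK
W(22)+K(10): 32≡6 → G
Z(25)+Z(25): 50≡24 → Y
A(0)+C(2): 2 → C
B(1)+K(10): 11 → L

GYCL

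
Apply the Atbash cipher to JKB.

J(9) → Q(16)
K(10) → P(15)
B(1) → Y(24)

QPY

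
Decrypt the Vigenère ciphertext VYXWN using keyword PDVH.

Repeat the key across the ciphertext: PDVHP
V(21)−P(15): 6 → G
Y(24)−D(3): 21 → V
X(23)−V(21): 2 → C
W(22)−H(7): 15 → P
N(13)−P(15): -2≡24 → Y

GVCPY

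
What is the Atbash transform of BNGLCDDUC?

B(1) → Y(24)
N(13) → M(12)
G(6) → T(19)
L(11) → O(14)
C(2) → X(23)
D(3) → W(22)
D(3) → W(22)
U(20) → F(5)
C(2) → X(23)

YMTOXWWFX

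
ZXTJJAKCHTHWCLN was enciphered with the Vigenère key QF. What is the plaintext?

Repeat the key across the ciphertext: QFQFQFQFQFQFQFQ
Z(25)−Q(16): 9 → J
X(23)−F(5): 18 → S
T(19)−Q(16): 3 → D
J(9)−F(5): 4 → E
J(9)−Q(16): -7≡19 → T
A(0)−F(5): -5≡21 → V
K(10)−Q(16): -6≡20 → U
C(2)−F(5): -3≡23 → X
H(7)−Q(16): -9≡17 → R
T(19)−F(5): 14 → O
H(7)−Q(16): -9≡17 → R
W(22)−F(5): 17 → R
C(2)−Q(16): -14≡12 → M
L(11)−F(5): 6 → G
N(13)−Q(16): -3≡23 → X

JSDETVUXRORRMGX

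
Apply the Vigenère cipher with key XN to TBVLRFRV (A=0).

QOSYOSOI

Repeat the key across the message: XNXNXNXN
T(19)+X(23): 42≡16 → Q
B(1)+N(13): 14 → O
V(21)+X(23): 44≡18 → S
L(11)+N(13): 24 → Y
R(17)+X(23): 40≡14 → O
F(5)+N(13): 18 → S
R(17)+X(23): 40≡14 → O
V(21)+N(13): 34≡8 → I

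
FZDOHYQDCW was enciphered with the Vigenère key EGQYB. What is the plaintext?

BTNQGUKNEV

Repeat the key across the ciphertext: EGQYBEGQYB
F(5)−E(4): 1 → B
Z(25)−G(6): 19 → T
D(3)−Q(16): -13≡13 → N
O(14)−Y(24): -10≡16 → Q
H(7)−B(1): 6 → G
Y(24)−E(4): 20 → U
Q(16)−G(6): 10 → K
D(3)−Q(16): -13≡13 → N
C(2)−Y(24): -22≡4 → E
W(22)−B(1): 21 → V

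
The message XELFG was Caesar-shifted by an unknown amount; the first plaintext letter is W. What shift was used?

From the crib: X(23)−W(22)=1, so the shift is 1.

1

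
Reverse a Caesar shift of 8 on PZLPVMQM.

HRDHNEIE

P(15): 15−8=7 → H
Z(25): 25−8=17 → R
L(11): 11−8=3 → D
P(15): 15−8=7 → H
V(21): 21−8=13 → N
M(12): 12−8=4 → E
Q(16): 16−8=8 → I
M(12): 12−8=4 → E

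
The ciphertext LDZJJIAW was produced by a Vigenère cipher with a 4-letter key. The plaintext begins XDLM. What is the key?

OAOX

Subtract each crib letter from the matching ciphertext letter (mod 26):
L(11)−X(23)=-12≡14 → O
D(3)−D(3)=0 → A
Z(25)−L(11)=14 → O
J(9)−M(12)=-3≡23 → X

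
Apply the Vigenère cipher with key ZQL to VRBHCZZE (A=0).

UHMGSKYU

Repeat the key across the message: ZQLZQLZQ
V(21)+Z(25): 46≡20 → U
R(17)+Q(16): 33≡7 → H
B(1)+L(11): 12 → M
H(7)+Z(25): 32≡6 → G
C(2)+Q(16): 18 → S
Z(25)+L(11): 36≡10 → K
Z(25)+Z(25): 50≡24 → Y
E(4)+Q(16): 20 → U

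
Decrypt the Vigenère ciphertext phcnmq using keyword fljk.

kwtdhf

Repeat the key across the ciphertext: fljkfl
p(15)−f(5): 10 → k
h(7)−l(11): -4≡22 → w
c(2)−j(9): -7≡19 → t
n(13)−k(10): 3 → d
m(12)−f(5): 7 → h
q(16)−l(11): 5 → f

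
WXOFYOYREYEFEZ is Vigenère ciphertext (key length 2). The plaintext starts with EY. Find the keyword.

Subtract each crib letter from the matching ciphertext letter (mod 26):
W(22)−E(4)=18 → S
X(23)−Y(24)=-1≡25 → Z

SZ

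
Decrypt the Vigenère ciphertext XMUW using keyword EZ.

Repeat the key across the ciphertext: EZEZ
X(23)−E(4): 19 → T
M(12)−Z(25): -13≡13 → N
U(20)−E(4): 16 → Q
W(22)−Z(25): -3≡23 → X

TNQX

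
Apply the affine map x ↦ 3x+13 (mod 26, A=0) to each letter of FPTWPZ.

F(5): 3·5+13=28≡2 → C
P(15): 3·15+13=58≡6 → G
T(19): 3·19+13=70≡18 → S
W(22): 3·22+13=79≡1 → B
P(15): 3·15+13=58≡6 → G
Z(25): 3·25+13=88≡10 → K

CGSBGK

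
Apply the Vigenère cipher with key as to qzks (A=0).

qrkk

Repeat the key across the message: asas
q(16)+a(0): 16 → q
z(25)+s(18): 43≡17 → r
k(10)+a(0): 10 → k
s(18)+s(18): 36≡10 → k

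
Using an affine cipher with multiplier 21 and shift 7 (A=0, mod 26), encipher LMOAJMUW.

L(11): 21·11+7=238≡4 → E
M(12): 21·12+7=259≡25 → Z
O(14): 21·14+7=301≡15 → P
A(0): 21·0+7=7 → H
J(9): 21·9+7=196≡14 → O
M(12): 21·12+7=259≡25 → Z
U(20): 21·20+7=427≡11 → L
W(22): 21·22+7=469≡1 → B

EZPHOZLB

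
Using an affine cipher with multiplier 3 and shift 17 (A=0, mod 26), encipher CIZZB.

C(2): 3·2+17=23 → X
I(8): 3·8+17=41≡15 → P
Z(25): 3·25+17=92≡14 → O
Z(25): 3·25+17=92≡14 → O
B(1): 3·1+17=20 → U

XPOOU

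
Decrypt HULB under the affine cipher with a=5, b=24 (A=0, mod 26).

The inverse of 5 mod 26 is 21, since 5·21=105≡1. Apply D(y)=21·(y−24) mod 26:
H(7): 21·(7−24)=-357≡7 → H
U(20): 21·(20−24)=-84≡20 → U
L(11): 21·(11−24)=-273≡13 → N
B(1): 21·(1−24)=-483≡11 → L

HUNL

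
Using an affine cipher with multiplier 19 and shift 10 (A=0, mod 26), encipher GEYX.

G(6): 19·6+10=124≡20 → U
E(4): 19·4+10=86≡8 → I
Y(24): 19·24+10=466≡24 → Y
X(23): 19·23+10=447≡5 → F

UIYF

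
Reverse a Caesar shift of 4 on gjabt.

cfwxp

g(6): 6−4=2 → c
j(9): 9−4=5 → f
a(0): 0−4=-4≡22 → w
b(1): 1−4=-3≡23 → x
t(19): 19−4=15 → p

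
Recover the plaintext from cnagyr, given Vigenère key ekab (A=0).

ydafuh

Repeat the key across the ciphertext: ekabek
c(2)−e(4): -2≡24 → y
n(13)−k(10): 3 → d
a(0)−a(0): 0 → a
g(6)−b(1): 5 → f
y(24)−e(4): 20 → u
r(17)−k(10): 7 → h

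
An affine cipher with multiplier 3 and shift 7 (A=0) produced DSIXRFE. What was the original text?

QVJOMIZ

The inverse of 3 mod 26 is 9, since 3·9=27≡1. Apply D(y)=9·(y−7) mod 26:
D(3): 9·(3−7)=-36≡16 → Q
S(18): 9·(18−7)=99≡21 → V
I(8): 9·(8−7)=9 → J
X(23): 9·(23−7)=144≡14 → O
R(17): 9·(17−7)=90≡12 → M
F(5): 9·(5−7)=-18≡8 → I
E(4): 9·(4−7)=-27≡25 → Z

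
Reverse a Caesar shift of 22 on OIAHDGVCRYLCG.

SMELHKZGVCPGK

O(14): 14−22=-8≡18 → S
I(8): 8−22=-14≡12 → M
A(0): 0−22=-22≡4 → E
H(7): 7−22=-15≡11 → L
D(3): 3−22=-19≡7 → H
G(6): 6−22=-16≡10 → K
V(21): 21−22=-1≡25 → Z
C(2): 2−22=-20≡6 → G
R(17): 17−22=-5≡21 → V
Y(24): 24−22=2 → C
L(11): 11−22=-11≡15 → P
C(2): 2−22=-20≡6 → G
G(6): 6−22=-16≡10 → K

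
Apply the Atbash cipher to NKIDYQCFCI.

N(13) → M(12)
K(10) → P(15)
I(8) → R(17)
D(3) → W(22)
Y(24) → B(1)
Q(16) → J(9)
C(2) → X(23)
F(5) → U(20)
C(2) → X(23)
I(8) → R(17)

MPRWBJXUXR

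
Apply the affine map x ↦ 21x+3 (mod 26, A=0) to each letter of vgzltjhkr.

cziamkufw

v(21): 21·21+3=444≡2 → c
g(6): 21·6+3=129≡25 → z
z(25): 21·25+3=528≡8 → i
l(11): 21·11+3=234≡0 → a
t(19): 21·19+3=402≡12 → m
j(9): 21·9+3=192≡10 → k
h(7): 21·7+3=150≡20 → u
k(10): 21·10+3=213≡5 → f
r(17): 21·17+3=360≡22 → w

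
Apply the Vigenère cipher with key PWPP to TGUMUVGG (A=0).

Repeat the key across the message: PWPPPWPP
T(19)+P(15): 34≡8 → I
G(6)+W(22): 28≡2 → C
U(20)+P(15): 35≡9 → J
M(12)+P(15): 27≡1 → B
U(20)+P(15): 35≡9 → J
V(21)+W(22): 43≡17 → R
G(6)+P(15): 21 → V
G(6)+P(15): 21 → V

ICJBJRVV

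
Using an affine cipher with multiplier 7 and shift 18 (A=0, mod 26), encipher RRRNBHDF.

HHHFZPNB

R(17): 7·17+18=137≡7 → H
R(17): 7·17+18=137≡7 → H
R(17): 7·17+18=137≡7 → H
N(13): 7·13+18=109≡5 → F
B(1): 7·1+18=25 → Z
H(7): 7·7+18=67≡15 → P
D(3): 7·3+18=39≡13 → N
F(5): 7·5+18=53≡1 → B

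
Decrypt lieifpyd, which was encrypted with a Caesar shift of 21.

l(11): 11−21=-10≡16 → q
i(8): 8−21=-13≡13 → n
e(4): 4−21=-17≡9 → j
i(8): 8−21=-13≡13 → n
f(5): 5−21=-16≡10 → k
p(15): 15−21=-6≡20 → u
y(24): 24−21=3 → d
d(3): 3−21=-18≡8 → i

qnjnkudi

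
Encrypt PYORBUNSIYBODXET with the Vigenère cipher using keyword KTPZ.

ZRDQLNCRSRQNNQTS

Repeat the key across the message: KTPZKTPZKTPZKTPZ
P(15)+K(10): 25 → Z
Y(24)+T(19): 43≡17 → R
O(14)+P(15): 29≡3 → D
R(17)+Z(25): 42≡16 → Q
B(1)+K(10): 11 → L
U(20)+T(19): 39≡13 → N
N(13)+P(15): 28≡2 → C
S(18)+Z(25): 43≡17 → R
I(8)+K(10): 18 → S
Y(24)+T(19): 43≡17 → R
B(1)+P(15): 16 → Q
O(14)+Z(25): 39≡13 → N
D(3)+K(10): 13 → N
X(23)+T(19): 42≡16 → Q
E(4)+P(15): 19 → T
T(19)+Z(25): 44≡18 → S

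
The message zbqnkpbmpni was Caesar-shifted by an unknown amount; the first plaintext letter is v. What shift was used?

From the crib: z(25)−v(21)=4, so the shift is 4.

4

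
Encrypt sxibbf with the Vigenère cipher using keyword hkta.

zhbbip

Repeat the key across the message: hktahk
s(18)+h(7): 25 → z
x(23)+k(10): 33≡7 → h
i(8)+t(19): 27≡1 → b
b(1)+a(0): 1 → b
b(1)+h(7): 8 → i
f(5)+k(10): 15 → p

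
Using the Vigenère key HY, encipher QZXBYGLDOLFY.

XXEZFESBVJMW

Repeat the key across the message: HYHYHYHYHYHY
Q(16)+H(7): 23 → X
Z(25)+Y(24): 49≡23 → X
X(23)+H(7): 30≡4 → E
B(1)+Y(24): 25 → Z
Y(24)+H(7): 31≡5 → F
G(6)+Y(24): 30≡4 → E
L(11)+H(7): 18 → S
D(3)+Y(24): 27≡1 → B
O(14)+H(7): 21 → V
L(11)+Y(24): 35≡9 → J
F(5)+H(7): 12 → M
Y(24)+Y(24): 48≡22 → W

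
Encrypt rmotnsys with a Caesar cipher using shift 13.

r(17): 17+13=30≡4 → e
m(12): 12+13=25 → z
o(14): 14+13=27≡1 → b
t(19): 19+13=32≡6 → g
n(13): 13+13=26≡0 → a
s(18): 18+13=31≡5 → f
y(24): 24+13=37≡11 → l
s(18): 18+13=31≡5 → f

ezbgaflf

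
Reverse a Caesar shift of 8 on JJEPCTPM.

J(9): 9−8=1 → B
J(9): 9−8=1 → B
E(4): 4−8=-4≡22 → W
P(15): 15−8=7 → H
C(2): 2−8=-6≡20 → U
T(19): 19−8=11 → L
P(15): 15−8=7 → H
M(12): 12−8=4 → E

BBWHULHE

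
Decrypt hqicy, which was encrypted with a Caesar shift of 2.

h(7): 7−2=5 → f
q(16): 16−2=14 → o
i(8): 8−2=6 → g
c(2): 2−2=0 → a
y(24): 24−2=22 → w

fogaw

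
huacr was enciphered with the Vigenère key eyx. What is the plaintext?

Repeat the key across the ciphertext: eyxey
h(7)−e(4): 3 → d
u(20)−y(24): -4≡22 → w
a(0)−x(23): -23≡3 → d
c(2)−e(4): -2≡24 → y
r(17)−y(24): -7≡19 → t

dwdyt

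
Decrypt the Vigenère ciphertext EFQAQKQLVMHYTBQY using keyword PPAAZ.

Repeat the key across the ciphertext: PPAAZPPAAZPPAAZP
E(4)−P(15): -11≡15 → P
F(5)−P(15): -10≡16 → Q
Q(16)−A(0): 16 → Q
A(0)−A(0): 0 → A
Q(16)−Z(25): -9≡17 → R
K(10)−P(15): -5≡21 → V
Q(16)−P(15): 1 → B
L(11)−A(0): 11 → L
V(21)−A(0): 21 → V
M(12)−Z(25): -13≡13 → N
H(7)−P(15): -8≡18 → S
Y(24)−P(15): 9 → J
T(19)−A(0): 19 → T
B(1)−A(0): 1 → B
Q(16)−Z(25): -9≡17 → R
Y(24)−P(15): 9 → J

PQQARVBLVNSJTBRJ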